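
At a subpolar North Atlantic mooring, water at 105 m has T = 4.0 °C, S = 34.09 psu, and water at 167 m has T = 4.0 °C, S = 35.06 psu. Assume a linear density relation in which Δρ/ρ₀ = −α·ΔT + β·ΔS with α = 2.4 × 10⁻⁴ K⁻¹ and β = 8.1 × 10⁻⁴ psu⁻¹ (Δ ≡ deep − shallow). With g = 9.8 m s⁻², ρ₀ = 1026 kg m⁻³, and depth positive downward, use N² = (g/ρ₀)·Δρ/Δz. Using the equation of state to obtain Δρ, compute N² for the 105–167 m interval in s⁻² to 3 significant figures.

ΔT = +0.0 K, ΔS = +0.97 psu (deep − shallow).
Δρ/ρ₀ = −αΔT + βΔS = 0 + 7.857 × 10⁻⁴ = 7.857 × 10⁻⁴, so Δρ ≈ 0.8061 kg m⁻³.
N² = (g/ρ₀)·Δρ/Δz = g·(Δρ/ρ₀)/Δz = 9.8 × 7.857 × 10⁻⁴ / 62 = 1.2419 × 10⁻⁴ s⁻² ≈ 1.24 × 10⁻⁴ s⁻².

1.24 × 10⁻⁴ s⁻²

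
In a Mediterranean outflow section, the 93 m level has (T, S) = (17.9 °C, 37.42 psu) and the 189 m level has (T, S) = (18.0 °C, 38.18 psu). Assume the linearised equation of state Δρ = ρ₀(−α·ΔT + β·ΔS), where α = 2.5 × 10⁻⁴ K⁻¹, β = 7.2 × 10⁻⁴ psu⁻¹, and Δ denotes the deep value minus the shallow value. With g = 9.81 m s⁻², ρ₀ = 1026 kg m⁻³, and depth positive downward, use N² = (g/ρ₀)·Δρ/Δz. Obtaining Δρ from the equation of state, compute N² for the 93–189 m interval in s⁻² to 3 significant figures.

ΔT = +0.1 K, ΔS = +0.76 psu (deep − shallow).
Δρ/ρ₀ = −αΔT + βΔS = -2.50 × 10⁻⁵ + 5.472 × 10⁻⁴ = 5.222 × 10⁻⁴, so Δρ ≈ 0.5358 kg m⁻³.
N² = (g/ρ₀)·Δρ/Δz = g·(Δρ/ρ₀)/Δz = 9.81 × 5.222 × 10⁻⁴ / 96 = 5.3362 × 10⁻⁵ s⁻² ≈ 5.34 × 10⁻⁵ s⁻².

5.34 × 10⁻⁵ s⁻²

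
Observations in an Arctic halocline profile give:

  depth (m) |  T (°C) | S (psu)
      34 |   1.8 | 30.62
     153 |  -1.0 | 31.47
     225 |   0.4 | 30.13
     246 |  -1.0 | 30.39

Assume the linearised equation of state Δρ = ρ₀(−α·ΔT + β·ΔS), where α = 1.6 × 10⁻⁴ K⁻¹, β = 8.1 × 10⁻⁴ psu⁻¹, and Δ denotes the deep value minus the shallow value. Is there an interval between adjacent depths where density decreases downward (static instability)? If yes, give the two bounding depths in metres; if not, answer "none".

Evaluate Δρ/ρ₀ = −αΔT + βΔS across each adjacent pair:
  34–153 m: −αΔT+βΔS = −(1.6 × 10⁻⁴)(-2.8)+(8.1 × 10⁻⁴)(+0.85) = 1.1 × 10⁻³ → stable
  153–225 m: −αΔT+βΔS = −(1.6 × 10⁻⁴)(+1.4)+(8.1 × 10⁻⁴)(-1.34) = -1.3 × 10⁻³ → UNSTABLE
  225–246 m: −αΔT+βΔS = −(1.6 × 10⁻⁴)(-1.4)+(8.1 × 10⁻⁴)(+0.26) = 4.3 × 10⁻⁴ → stable
The 153–225 m interval has Δρ < 0: lighter water underlies denser water.

153–225 m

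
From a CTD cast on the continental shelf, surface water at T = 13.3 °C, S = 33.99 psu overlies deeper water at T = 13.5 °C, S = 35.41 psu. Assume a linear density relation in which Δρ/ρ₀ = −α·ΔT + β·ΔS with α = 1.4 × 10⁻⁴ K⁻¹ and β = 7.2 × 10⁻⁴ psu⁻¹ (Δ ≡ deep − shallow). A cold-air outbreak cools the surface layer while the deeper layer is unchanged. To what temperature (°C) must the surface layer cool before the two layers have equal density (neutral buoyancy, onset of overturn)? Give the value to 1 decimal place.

Neutral buoyancy requires Δρ = 0, i.e. −α(T_deep − T_surf′) + β(S_deep − S_surf) = 0.
T_surf′ = T_deep − (β/α)·ΔS = 13.5 − (7.2 × 10⁻⁴/1.4 × 10⁻⁴)·(+1.42) = 6.197 °C.
Cooling required: 13.3 − (6.197) = 7.103 °C.

6.2 °C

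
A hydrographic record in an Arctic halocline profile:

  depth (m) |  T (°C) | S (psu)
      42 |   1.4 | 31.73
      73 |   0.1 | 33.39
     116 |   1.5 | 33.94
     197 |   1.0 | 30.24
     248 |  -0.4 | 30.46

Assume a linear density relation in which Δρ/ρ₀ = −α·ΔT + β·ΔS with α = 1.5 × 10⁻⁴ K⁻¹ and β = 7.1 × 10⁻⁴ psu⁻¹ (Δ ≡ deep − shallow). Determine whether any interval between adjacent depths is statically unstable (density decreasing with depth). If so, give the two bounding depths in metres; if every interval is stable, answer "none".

116–197 m

Evaluate Δρ/ρ₀ = −αΔT + βΔS across each adjacent pair:
  42–73 m: −αΔT+βΔS = −(1.5 × 10⁻⁴)(-1.3)+(7.1 × 10⁻⁴)(+1.66) = 1.4 × 10⁻³ → stable
  73–116 m: −αΔT+βΔS = −(1.5 × 10⁻⁴)(+1.4)+(7.1 × 10⁻⁴)(+0.55) = 1.8 × 10⁻⁴ → stable
  116–197 m: −αΔT+βΔS = −(1.5 × 10⁻⁴)(-0.5)+(7.1 × 10⁻⁴)(-3.70) = -2.6 × 10⁻³ → UNSTABLE
  197–248 m: −αΔT+βΔS = −(1.5 × 10⁻⁴)(-1.4)+(7.1 × 10⁻⁴)(+0.22) = 3.7 × 10⁻⁴ → stable
The 116–197 m interval has Δρ < 0: lighter water underlies denser water.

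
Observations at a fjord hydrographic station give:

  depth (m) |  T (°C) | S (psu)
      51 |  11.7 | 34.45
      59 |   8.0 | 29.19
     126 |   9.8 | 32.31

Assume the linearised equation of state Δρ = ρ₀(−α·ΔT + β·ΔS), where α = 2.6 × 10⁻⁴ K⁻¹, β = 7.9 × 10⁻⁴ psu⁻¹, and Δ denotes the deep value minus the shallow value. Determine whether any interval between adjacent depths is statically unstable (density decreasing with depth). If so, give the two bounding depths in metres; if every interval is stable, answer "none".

51–59 m

Evaluate Δρ/ρ₀ = −αΔT + βΔS across each adjacent pair:
  51–59 m: −αΔT+βΔS = −(2.6 × 10⁻⁴)(-3.7)+(7.9 × 10⁻⁴)(-5.26) = -3.2 × 10⁻³ → UNSTABLE
  59–126 m: −αΔT+βΔS = −(2.6 × 10⁻⁴)(+1.8)+(7.9 × 10⁻⁴)(+3.12) = 2.0 × 10⁻³ → stable
The 51–59 m interval has Δρ < 0: lighter water underlies denser water.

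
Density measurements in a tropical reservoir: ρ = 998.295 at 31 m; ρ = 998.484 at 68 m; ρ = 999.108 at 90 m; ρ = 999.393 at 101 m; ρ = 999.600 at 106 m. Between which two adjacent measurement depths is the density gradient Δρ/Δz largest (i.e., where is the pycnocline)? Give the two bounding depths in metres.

Compute the density gradient over each adjacent pair:
  31–68 m: Δρ/Δz = 0.189/37 = 5.1 × 10⁻³ kg m⁻⁴
  68–90 m: Δρ/Δz = 0.624/22 = 0.028 kg m⁻⁴
  90–101 m: Δρ/Δz = 0.285/11 = 0.026 kg m⁻⁴
  101–106 m: Δρ/Δz = 0.207/5 = 0.041 kg m⁻⁴
The largest gradient is in the 101–106 m interval — the pycnocline.

101–106 m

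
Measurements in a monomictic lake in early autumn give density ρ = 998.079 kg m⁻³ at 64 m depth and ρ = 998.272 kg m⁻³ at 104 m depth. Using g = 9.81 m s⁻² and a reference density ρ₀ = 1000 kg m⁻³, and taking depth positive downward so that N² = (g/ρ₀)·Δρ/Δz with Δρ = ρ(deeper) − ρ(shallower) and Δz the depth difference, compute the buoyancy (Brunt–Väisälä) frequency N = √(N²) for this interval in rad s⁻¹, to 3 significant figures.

6.88 × 10⁻³ rad s⁻¹

Δρ = 998.272 − 998.079 = 0.193 kg m⁻³ over Δz = 104 − 64 = 40 m.
N² = (9.81/1000) × (0.193/40) = 4.7333 × 10⁻⁵ s⁻².
N = √(4.7333 × 10⁻⁵) = 6.8799 × 10⁻³ rad s⁻¹ ≈ 6.88 × 10⁻³ rad s⁻¹.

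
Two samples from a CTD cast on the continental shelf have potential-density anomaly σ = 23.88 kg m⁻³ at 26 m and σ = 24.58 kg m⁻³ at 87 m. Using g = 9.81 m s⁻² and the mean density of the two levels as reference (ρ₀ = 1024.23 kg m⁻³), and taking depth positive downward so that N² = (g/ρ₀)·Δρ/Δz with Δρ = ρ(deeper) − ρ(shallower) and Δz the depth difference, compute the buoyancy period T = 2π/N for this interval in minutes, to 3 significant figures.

9.99 min

Δρ = 1024.58 − 1023.88 = 0.70 kg m⁻³ over Δz = 87 − 26 = 61 m.
N² = (9.81/1024.23) × (0.70/61) = 1.0991 × 10⁻⁴ s⁻².
N = √(1.0991 × 10⁻⁴) = 0.010484 rad s⁻¹, so T = 2π/N = 599.31 s = 9.9885 min ≈ 9.99 min.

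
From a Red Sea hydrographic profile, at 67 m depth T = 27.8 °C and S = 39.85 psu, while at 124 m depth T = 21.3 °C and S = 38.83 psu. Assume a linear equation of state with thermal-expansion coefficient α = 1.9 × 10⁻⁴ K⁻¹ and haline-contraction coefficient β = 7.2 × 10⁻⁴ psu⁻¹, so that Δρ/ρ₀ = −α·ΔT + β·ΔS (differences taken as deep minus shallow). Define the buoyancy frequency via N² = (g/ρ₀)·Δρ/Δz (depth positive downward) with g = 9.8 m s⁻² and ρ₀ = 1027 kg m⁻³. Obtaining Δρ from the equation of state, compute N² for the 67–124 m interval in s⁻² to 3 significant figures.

8.61 × 10⁻⁵ s⁻²

ΔT = -6.5 K, ΔS = -1.02 psu (deep − shallow).
Δρ/ρ₀ = −αΔT + βΔS = 1.235 × 10⁻³ − 7.344 × 10⁻⁴ = 5.006 × 10⁻⁴, so Δρ ≈ 0.5141 kg m⁻³.
N² = (g/ρ₀)·Δρ/Δz = g·(Δρ/ρ₀)/Δz = 9.8 × 5.006 × 10⁻⁴ / 57 = 8.6068 × 10⁻⁵ s⁻² ≈ 8.61 × 10⁻⁵ s⁻².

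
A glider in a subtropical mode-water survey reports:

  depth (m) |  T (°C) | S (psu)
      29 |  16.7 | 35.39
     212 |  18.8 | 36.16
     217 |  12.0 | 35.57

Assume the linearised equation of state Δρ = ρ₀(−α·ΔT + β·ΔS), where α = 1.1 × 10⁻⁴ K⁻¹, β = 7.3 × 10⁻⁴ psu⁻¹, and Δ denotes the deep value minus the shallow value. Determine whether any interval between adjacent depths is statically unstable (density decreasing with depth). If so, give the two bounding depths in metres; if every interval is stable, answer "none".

Evaluate Δρ/ρ₀ = −αΔT + βΔS across each adjacent pair:
  29–212 m: −αΔT+βΔS = −(1.1 × 10⁻⁴)(+2.1)+(7.3 × 10⁻⁴)(+0.77) = 3.3 × 10⁻⁴ → stable
  212–217 m: −αΔT+βΔS = −(1.1 × 10⁻⁴)(-6.8)+(7.3 × 10⁻⁴)(-0.59) = 3.2 × 10⁻⁴ → stable
Every interval has Δρ > 0: the column is stably stratified throughout.

none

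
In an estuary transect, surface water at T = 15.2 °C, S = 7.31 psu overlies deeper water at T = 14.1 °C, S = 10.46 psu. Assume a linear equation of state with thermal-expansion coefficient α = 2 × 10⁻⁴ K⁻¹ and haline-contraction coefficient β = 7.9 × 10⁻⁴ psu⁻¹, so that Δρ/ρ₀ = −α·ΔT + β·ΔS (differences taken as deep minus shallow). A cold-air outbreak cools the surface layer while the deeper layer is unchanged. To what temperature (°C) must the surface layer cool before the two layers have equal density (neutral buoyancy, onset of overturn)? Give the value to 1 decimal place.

1.7 °C

Neutral buoyancy requires Δρ = 0, i.e. −α(T_deep − T_surf′) + β(S_deep − S_surf) = 0.
T_surf′ = T_deep − (β/α)·ΔS = 14.1 − (7.9 × 10⁻⁴/2 × 10⁻⁴)·(+3.15) = 1.658 °C.
Cooling required: 15.2 − (1.658) = 13.542 °C.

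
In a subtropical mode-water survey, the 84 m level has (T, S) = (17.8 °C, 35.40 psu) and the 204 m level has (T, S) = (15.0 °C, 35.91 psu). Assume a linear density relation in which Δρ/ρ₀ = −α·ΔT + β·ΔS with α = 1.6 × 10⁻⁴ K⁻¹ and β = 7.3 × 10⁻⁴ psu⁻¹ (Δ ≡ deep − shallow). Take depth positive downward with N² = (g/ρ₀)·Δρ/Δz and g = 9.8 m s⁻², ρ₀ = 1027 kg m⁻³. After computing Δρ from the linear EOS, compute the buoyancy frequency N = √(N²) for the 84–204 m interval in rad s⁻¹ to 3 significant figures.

ΔT = -2.8 K, ΔS = +0.51 psu (deep − shallow).
Δρ/ρ₀ = −αΔT + βΔS = 4.48 × 10⁻⁴ + 3.723 × 10⁻⁴ = 8.203 × 10⁻⁴, so Δρ ≈ 0.8424 kg m⁻³.
N² = (g/ρ₀)·Δρ/Δz = g·(Δρ/ρ₀)/Δz = 9.8 × 8.203 × 10⁻⁴ / 120 = 6.6991 × 10⁻⁵ s⁻².
N = √(6.6991 × 10⁻⁵) = 8.1848 × 10⁻³ rad s⁻¹ ≈ 8.18 × 10⁻³ rad s⁻¹.

8.18 × 10⁻³ rad s⁻¹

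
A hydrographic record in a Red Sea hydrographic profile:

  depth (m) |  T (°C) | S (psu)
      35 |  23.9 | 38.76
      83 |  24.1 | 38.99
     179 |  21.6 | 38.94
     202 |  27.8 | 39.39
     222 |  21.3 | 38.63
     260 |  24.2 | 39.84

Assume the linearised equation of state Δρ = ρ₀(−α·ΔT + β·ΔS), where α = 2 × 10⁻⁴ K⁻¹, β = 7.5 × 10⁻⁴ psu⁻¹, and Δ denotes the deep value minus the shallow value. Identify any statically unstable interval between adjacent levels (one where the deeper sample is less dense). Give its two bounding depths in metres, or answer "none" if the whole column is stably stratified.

Evaluate Δρ/ρ₀ = −αΔT + βΔS across each adjacent pair:
  35–83 m: −αΔT+βΔS = −(2 × 10⁻⁴)(+0.2)+(7.5 × 10⁻⁴)(+0.23) = 1.3 × 10⁻⁴ → stable
  83–179 m: −αΔT+βΔS = −(2 × 10⁻⁴)(-2.5)+(7.5 × 10⁻⁴)(-0.05) = 4.6 × 10⁻⁴ → stable
  179–202 m: −αΔT+βΔS = −(2 × 10⁻⁴)(+6.2)+(7.5 × 10⁻⁴)(+0.45) = -9.0 × 10⁻⁴ → UNSTABLE
  202–222 m: −αΔT+βΔS = −(2 × 10⁻⁴)(-6.5)+(7.5 × 10⁻⁴)(-0.76) = 7.3 × 10⁻⁴ → stable
  222–260 m: −αΔT+βΔS = −(2 × 10⁻⁴)(+2.9)+(7.5 × 10⁻⁴)(+1.21) = 3.3 × 10⁻⁴ → stable
The 179–202 m interval has Δρ < 0: lighter water underlies denser water.

179–202 m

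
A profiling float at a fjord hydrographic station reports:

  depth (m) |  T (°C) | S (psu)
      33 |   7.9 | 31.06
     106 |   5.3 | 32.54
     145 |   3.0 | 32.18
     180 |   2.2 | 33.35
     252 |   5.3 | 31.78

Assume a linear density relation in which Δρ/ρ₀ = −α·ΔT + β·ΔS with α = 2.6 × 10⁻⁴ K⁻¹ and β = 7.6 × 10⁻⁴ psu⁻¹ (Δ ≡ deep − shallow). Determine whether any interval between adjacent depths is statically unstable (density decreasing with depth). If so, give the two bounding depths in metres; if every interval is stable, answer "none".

180–252 m

Evaluate Δρ/ρ₀ = −αΔT + βΔS across each adjacent pair:
  33–106 m: −αΔT+βΔS = −(2.6 × 10⁻⁴)(-2.6)+(7.6 × 10⁻⁴)(+1.48) = 1.8 × 10⁻³ → stable
  106–145 m: −αΔT+βΔS = −(2.6 × 10⁻⁴)(-2.3)+(7.6 × 10⁻⁴)(-0.36) = 3.2 × 10⁻⁴ → stable
  145–180 m: −αΔT+βΔS = −(2.6 × 10⁻⁴)(-0.8)+(7.6 × 10⁻⁴)(+1.17) = 1.1 × 10⁻³ → stable
  180–252 m: −αΔT+βΔS = −(2.6 × 10⁻⁴)(+3.1)+(7.6 × 10⁻⁴)(-1.57) = -2.0 × 10⁻³ → UNSTABLE
The 180–252 m interval has Δρ < 0: lighter water underlies denser water.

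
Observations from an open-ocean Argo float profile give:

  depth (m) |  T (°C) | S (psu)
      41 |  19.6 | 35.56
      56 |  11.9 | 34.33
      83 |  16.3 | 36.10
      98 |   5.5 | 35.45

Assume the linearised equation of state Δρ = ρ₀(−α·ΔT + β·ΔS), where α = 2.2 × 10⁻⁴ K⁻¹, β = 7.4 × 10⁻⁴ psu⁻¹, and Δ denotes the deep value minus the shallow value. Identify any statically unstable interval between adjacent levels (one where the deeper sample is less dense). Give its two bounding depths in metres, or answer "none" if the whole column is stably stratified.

Evaluate Δρ/ρ₀ = −αΔT + βΔS across each adjacent pair:
  41–56 m: −αΔT+βΔS = −(2.2 × 10⁻⁴)(-7.7)+(7.4 × 10⁻⁴)(-1.23) = 7.8 × 10⁻⁴ → stable
  56–83 m: −αΔT+βΔS = −(2.2 × 10⁻⁴)(+4.4)+(7.4 × 10⁻⁴)(+1.77) = 3.4 × 10⁻⁴ → stable
  83–98 m: −αΔT+βΔS = −(2.2 × 10⁻⁴)(-10.8)+(7.4 × 10⁻⁴)(-0.65) = 1.9 × 10⁻³ → stable
Every interval has Δρ > 0: the column is stably stratified throughout.

none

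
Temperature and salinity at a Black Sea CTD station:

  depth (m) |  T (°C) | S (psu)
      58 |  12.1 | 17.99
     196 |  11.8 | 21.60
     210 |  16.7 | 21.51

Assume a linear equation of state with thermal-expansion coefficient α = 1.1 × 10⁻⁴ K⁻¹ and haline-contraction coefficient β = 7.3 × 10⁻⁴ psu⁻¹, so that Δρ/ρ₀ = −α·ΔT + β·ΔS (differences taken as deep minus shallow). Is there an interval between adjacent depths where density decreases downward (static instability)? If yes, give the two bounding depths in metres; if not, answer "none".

196–210 m

Evaluate Δρ/ρ₀ = −αΔT + βΔS across each adjacent pair:
  58–196 m: −αΔT+βΔS = −(1.1 × 10⁻⁴)(-0.3)+(7.3 × 10⁻⁴)(+3.61) = 2.7 × 10⁻³ → stable
  196–210 m: −αΔT+βΔS = −(1.1 × 10⁻⁴)(+4.9)+(7.3 × 10⁻⁴)(-0.09) = -6.0 × 10⁻⁴ → UNSTABLE
The 196–210 m interval has Δρ < 0: lighter water underlies denser water.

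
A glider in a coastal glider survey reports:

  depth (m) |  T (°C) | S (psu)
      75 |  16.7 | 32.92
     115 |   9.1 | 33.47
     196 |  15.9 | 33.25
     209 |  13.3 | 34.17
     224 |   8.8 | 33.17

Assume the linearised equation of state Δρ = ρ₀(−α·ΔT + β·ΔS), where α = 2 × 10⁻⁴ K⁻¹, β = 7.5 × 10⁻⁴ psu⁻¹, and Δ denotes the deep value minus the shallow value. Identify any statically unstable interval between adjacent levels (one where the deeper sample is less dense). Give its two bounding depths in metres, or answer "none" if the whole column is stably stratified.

Evaluate Δρ/ρ₀ = −αΔT + βΔS across each adjacent pair:
  75–115 m: −αΔT+βΔS = −(2 × 10⁻⁴)(-7.6)+(7.5 × 10⁻⁴)(+0.55) = 1.9 × 10⁻³ → stable
  115–196 m: −αΔT+βΔS = −(2 × 10⁻⁴)(+6.8)+(7.5 × 10⁻⁴)(-0.22) = -1.5 × 10⁻³ → UNSTABLE
  196–209 m: −αΔT+βΔS = −(2 × 10⁻⁴)(-2.6)+(7.5 × 10⁻⁴)(+0.92) = 1.2 × 10⁻³ → stable
  209–224 m: −αΔT+βΔS = −(2 × 10⁻⁴)(-4.5)+(7.5 × 10⁻⁴)(-1.00) = 1.5 × 10⁻⁴ → stable
The 115–196 m interval has Δρ < 0: lighter water underlies denser water.

115–196 m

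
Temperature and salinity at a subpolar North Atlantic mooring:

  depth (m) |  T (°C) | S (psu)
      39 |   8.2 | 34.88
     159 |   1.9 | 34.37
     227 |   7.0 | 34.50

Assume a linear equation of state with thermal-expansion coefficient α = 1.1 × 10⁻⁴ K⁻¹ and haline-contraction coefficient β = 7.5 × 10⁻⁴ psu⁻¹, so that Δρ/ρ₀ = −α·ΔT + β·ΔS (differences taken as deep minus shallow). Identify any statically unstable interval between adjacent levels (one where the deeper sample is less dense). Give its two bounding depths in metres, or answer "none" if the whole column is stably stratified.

159–227 m

Evaluate Δρ/ρ₀ = −αΔT + βΔS across each adjacent pair:
  39–159 m: −αΔT+βΔS = −(1.1 × 10⁻⁴)(-6.3)+(7.5 × 10⁻⁴)(-0.51) = 3.1 × 10⁻⁴ → stable
  159–227 m: −αΔT+βΔS = −(1.1 × 10⁻⁴)(+5.1)+(7.5 × 10⁻⁴)(+0.13) = -4.6 × 10⁻⁴ → UNSTABLE
The 159–227 m interval has Δρ < 0: lighter water underlies denser water.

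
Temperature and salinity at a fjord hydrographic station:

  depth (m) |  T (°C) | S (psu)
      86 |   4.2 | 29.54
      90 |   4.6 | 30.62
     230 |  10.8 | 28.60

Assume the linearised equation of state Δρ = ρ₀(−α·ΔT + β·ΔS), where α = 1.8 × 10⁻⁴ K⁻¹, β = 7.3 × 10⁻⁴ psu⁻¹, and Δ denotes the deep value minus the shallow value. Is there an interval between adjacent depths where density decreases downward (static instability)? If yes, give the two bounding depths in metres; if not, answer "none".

90–230 m

Evaluate Δρ/ρ₀ = −αΔT + βΔS across each adjacent pair:
  86–90 m: −αΔT+βΔS = −(1.8 × 10⁻⁴)(+0.4)+(7.3 × 10⁻⁴)(+1.08) = 7.2 × 10⁻⁴ → stable
  90–230 m: −αΔT+βΔS = −(1.8 × 10⁻⁴)(+6.2)+(7.3 × 10⁻⁴)(-2.02) = -2.6 × 10⁻³ → UNSTABLE
The 90–230 m interval has Δρ < 0: lighter water underlies denser water.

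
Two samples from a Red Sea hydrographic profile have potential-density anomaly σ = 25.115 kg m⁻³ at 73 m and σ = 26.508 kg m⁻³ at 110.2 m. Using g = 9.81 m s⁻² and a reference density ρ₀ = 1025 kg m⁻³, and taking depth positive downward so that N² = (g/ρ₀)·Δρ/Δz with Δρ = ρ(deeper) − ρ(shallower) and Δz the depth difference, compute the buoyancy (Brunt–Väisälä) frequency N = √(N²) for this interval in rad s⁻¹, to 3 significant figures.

Δρ = 1026.508 − 1025.115 = 1.393 kg m⁻³ over Δz = 110.2 − 73 = 37.2 m.
N² = (9.81/1025) × (1.393/37.2) = 3.5839 × 10⁻⁴ s⁻².
N = √(3.5839 × 10⁻⁴) = 0.018931 rad s⁻¹ ≈ 0.0189 rad s⁻¹.
A positive N² confirms static stability across the interval.

0.0189 rad s⁻¹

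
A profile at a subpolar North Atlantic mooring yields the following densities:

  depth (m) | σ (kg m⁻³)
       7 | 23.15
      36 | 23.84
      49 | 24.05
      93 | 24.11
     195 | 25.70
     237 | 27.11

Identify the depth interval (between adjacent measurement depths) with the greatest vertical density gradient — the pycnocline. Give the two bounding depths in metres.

Compute the density gradient over each adjacent pair:
  7–36 m: Δρ/Δz = 0.69/29 = 0.024 kg m⁻⁴
  36–49 m: Δρ/Δz = 0.21/13 = 0.016 kg m⁻⁴
  49–93 m: Δρ/Δz = 0.06/44 = 1.4 × 10⁻³ kg m⁻⁴
  93–195 m: Δρ/Δz = 1.59/102 = 0.016 kg m⁻⁴
  195–237 m: Δρ/Δz = 1.41/42 = 0.034 kg m⁻⁴
The largest gradient is in the 195–237 m interval — the pycnocline.

195–237 m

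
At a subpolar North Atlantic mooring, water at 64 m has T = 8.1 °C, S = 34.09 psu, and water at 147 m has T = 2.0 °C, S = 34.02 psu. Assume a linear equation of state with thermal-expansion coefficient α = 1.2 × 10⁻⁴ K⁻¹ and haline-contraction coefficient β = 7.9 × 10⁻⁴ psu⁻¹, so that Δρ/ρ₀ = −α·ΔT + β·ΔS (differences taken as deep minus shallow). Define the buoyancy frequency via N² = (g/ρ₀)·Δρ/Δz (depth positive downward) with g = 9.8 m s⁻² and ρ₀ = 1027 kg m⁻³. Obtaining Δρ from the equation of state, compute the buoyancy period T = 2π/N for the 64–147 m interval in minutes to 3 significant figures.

ΔT = -6.1 K, ΔS = -0.07 psu (deep − shallow).
Δρ/ρ₀ = −αΔT + βΔS = 7.32 × 10⁻⁴ − 5.53 × 10⁻⁵ = 6.767 × 10⁻⁴, so Δρ ≈ 0.6950 kg m⁻³.
N² = (g/ρ₀)·Δρ/Δz = g·(Δρ/ρ₀)/Δz = 9.8 × 6.767 × 10⁻⁴ / 83 = 7.9900 × 10⁻⁵ s⁻².
N = √(7.9900 × 10⁻⁵) = 8.9387 × 10⁻³ rad s⁻¹ → T = 2π/N = 702.92 s = 11.715 min ≈ 11.7 min.

11.7 min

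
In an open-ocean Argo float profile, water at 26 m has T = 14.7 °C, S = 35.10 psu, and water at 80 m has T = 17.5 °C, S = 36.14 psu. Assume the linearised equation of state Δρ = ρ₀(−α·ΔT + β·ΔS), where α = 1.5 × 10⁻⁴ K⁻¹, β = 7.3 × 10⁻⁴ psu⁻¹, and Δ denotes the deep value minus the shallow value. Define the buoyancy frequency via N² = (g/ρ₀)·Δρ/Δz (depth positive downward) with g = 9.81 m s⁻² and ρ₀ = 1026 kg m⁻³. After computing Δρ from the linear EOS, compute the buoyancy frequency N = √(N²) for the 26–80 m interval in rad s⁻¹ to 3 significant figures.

ΔT = +2.8 K, ΔS = +1.04 psu (deep − shallow).
Δρ/ρ₀ = −αΔT + βΔS = -4.20 × 10⁻⁴ + 7.592 × 10⁻⁴ = 3.392 × 10⁻⁴, so Δρ ≈ 0.3480 kg m⁻³.
N² = (g/ρ₀)·Δρ/Δz = g·(Δρ/ρ₀)/Δz = 9.81 × 3.392 × 10⁻⁴ / 54 = 6.1621 × 10⁻⁵ s⁻².
N = √(6.1621 × 10⁻⁵) = 7.8499 × 10⁻³ rad s⁻¹ ≈ 7.85 × 10⁻³ rad s⁻¹.

7.85 × 10⁻³ rad s⁻¹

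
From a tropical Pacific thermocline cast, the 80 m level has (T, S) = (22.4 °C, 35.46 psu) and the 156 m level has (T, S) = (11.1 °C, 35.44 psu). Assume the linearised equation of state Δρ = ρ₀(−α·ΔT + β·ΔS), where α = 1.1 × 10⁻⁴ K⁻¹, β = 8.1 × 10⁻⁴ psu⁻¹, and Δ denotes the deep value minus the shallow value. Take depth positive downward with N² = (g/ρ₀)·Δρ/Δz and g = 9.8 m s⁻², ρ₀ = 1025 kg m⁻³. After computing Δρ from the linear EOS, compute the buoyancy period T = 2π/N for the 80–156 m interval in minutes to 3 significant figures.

ΔT = -11.3 K, ΔS = -0.02 psu (deep − shallow).
Δρ/ρ₀ = −αΔT + βΔS = 1.243 × 10⁻³ − 1.62 × 10⁻⁵ = 1.2268 × 10⁻³, so Δρ ≈ 1.257 kg m⁻³.
N² = (g/ρ₀)·Δρ/Δz = g·(Δρ/ρ₀)/Δz = 9.8 × 1.2268 × 10⁻³ / 76 = 1.5819 × 10⁻⁴ s⁻².
N = √(1.5819 × 10⁻⁴) = 0.012577 rad s⁻¹ → T = 2π/N = 499.58 s = 8.3263 min ≈ 8.33 min.

8.33 min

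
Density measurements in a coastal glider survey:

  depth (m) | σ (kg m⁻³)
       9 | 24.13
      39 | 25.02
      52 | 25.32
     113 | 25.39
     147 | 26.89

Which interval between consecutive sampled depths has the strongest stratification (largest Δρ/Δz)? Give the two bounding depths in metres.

Compute the density gradient over each adjacent pair:
  9–39 m: Δρ/Δz = 0.89/30 = 0.030 kg m⁻⁴
  39–52 m: Δρ/Δz = 0.30/13 = 0.023 kg m⁻⁴
  52–113 m: Δρ/Δz = 0.07/61 = 1.1 × 10⁻³ kg m⁻⁴
  113–147 m: Δρ/Δz = 1.50/34 = 0.044 kg m⁻⁴
The largest gradient is in the 113–147 m interval — the pycnocline.

113–147 m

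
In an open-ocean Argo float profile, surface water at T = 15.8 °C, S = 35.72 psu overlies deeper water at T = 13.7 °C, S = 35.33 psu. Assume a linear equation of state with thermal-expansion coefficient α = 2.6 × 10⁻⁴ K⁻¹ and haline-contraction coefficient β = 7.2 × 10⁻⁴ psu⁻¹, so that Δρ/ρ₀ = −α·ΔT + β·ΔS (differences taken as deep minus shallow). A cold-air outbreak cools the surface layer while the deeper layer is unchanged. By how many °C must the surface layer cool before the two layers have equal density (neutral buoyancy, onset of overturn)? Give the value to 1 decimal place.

Neutral buoyancy requires Δρ = 0, i.e. −α(T_deep − T_surf′) + β(S_deep − S_surf) = 0.
T_surf′ = T_deep − (β/α)·ΔS = 13.7 − (7.2 × 10⁻⁴/2.6 × 10⁻⁴)·(-0.39) = 14.780 °C.
Cooling required: 15.8 − (14.780) = 1.020 °C.

1.0 °C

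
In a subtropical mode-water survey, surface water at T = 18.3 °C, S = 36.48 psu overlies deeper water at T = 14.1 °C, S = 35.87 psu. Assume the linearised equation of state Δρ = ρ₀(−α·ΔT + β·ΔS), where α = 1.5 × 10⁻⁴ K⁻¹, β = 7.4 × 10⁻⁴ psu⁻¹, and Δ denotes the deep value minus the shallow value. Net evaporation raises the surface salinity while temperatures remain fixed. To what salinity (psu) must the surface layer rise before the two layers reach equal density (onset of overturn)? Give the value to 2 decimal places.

Neutral buoyancy requires −α(T_deep − T_surf) + β(S_deep − S_surf′) = 0.
S_surf′ = S_deep − (α/β)·ΔT = 35.87 − (1.5 × 10⁻⁴/7.4 × 10⁻⁴)·(-4.2) = 36.7214 psu.
Increase required: 36.7214 − 36.48 = 0.2414 psu.

36.72 psu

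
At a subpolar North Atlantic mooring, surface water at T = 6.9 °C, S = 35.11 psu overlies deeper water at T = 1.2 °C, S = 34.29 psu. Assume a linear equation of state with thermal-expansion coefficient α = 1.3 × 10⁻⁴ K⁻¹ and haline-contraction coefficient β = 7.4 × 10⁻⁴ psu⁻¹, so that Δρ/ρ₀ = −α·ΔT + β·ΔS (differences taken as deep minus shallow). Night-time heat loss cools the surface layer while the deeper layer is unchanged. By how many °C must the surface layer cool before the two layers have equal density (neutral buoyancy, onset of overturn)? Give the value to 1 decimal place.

1.0 °C

Neutral buoyancy requires Δρ = 0, i.e. −α(T_deep − T_surf′) + β(S_deep − S_surf) = 0.
T_surf′ = T_deep − (β/α)·ΔS = 1.2 − (7.4 × 10⁻⁴/1.3 × 10⁻⁴)·(-0.82) = 5.868 °C.
Cooling required: 6.9 − (5.868) = 1.032 °C.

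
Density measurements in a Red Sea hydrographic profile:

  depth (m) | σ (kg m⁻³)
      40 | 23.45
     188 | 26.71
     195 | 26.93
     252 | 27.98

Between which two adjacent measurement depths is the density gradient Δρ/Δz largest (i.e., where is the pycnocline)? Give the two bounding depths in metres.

Compute the density gradient over each adjacent pair:
  40–188 m: Δρ/Δz = 3.26/148 = 0.022 kg m⁻⁴
  188–195 m: Δρ/Δz = 0.22/7 = 0.031 kg m⁻⁴
  195–252 m: Δρ/Δz = 1.05/57 = 0.018 kg m⁻⁴
The largest gradient is in the 188–195 m interval — the pycnocline.

188–195 m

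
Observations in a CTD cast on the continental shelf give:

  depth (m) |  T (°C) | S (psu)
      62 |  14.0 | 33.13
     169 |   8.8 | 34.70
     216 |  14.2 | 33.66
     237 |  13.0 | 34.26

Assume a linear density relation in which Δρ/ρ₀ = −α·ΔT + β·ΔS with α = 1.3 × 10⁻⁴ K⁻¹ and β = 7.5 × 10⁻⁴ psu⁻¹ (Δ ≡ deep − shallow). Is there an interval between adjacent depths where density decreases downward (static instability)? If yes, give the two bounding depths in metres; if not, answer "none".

169–216 m

Evaluate Δρ/ρ₀ = −αΔT + βΔS across each adjacent pair:
  62–169 m: −αΔT+βΔS = −(1.3 × 10⁻⁴)(-5.2)+(7.5 × 10⁻⁴)(+1.57) = 1.9 × 10⁻³ → stable
  169–216 m: −αΔT+βΔS = −(1.3 × 10⁻⁴)(+5.4)+(7.5 × 10⁻⁴)(-1.04) = -1.5 × 10⁻³ → UNSTABLE
  216–237 m: −αΔT+βΔS = −(1.3 × 10⁻⁴)(-1.2)+(7.5 × 10⁻⁴)(+0.60) = 6.1 × 10⁻⁴ → stable
The 169–216 m interval has Δρ < 0: lighter water underlies denser water.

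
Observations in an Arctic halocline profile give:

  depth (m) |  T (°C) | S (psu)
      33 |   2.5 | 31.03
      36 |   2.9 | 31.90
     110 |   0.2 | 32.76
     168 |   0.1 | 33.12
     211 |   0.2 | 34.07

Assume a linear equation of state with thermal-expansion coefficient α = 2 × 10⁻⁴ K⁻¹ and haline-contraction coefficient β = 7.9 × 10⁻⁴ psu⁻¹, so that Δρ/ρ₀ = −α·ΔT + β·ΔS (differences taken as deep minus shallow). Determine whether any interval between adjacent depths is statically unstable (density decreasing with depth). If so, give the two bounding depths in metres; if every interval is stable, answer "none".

Evaluate Δρ/ρ₀ = −αΔT + βΔS across each adjacent pair:
  33–36 m: −αΔT+βΔS = −(2 × 10⁻⁴)(+0.4)+(7.9 × 10⁻⁴)(+0.87) = 6.1 × 10⁻⁴ → stable
  36–110 m: −αΔT+βΔS = −(2 × 10⁻⁴)(-2.7)+(7.9 × 10⁻⁴)(+0.86) = 1.2 × 10⁻³ → stable
  110–168 m: −αΔT+βΔS = −(2 × 10⁻⁴)(-0.1)+(7.9 × 10⁻⁴)(+0.36) = 3.0 × 10⁻⁴ → stable
  168–211 m: −αΔT+βΔS = −(2 × 10⁻⁴)(+0.1)+(7.9 × 10⁻⁴)(+0.95) = 7.3 × 10⁻⁴ → stable
Every interval has Δρ > 0: the column is stably stratified throughout.

none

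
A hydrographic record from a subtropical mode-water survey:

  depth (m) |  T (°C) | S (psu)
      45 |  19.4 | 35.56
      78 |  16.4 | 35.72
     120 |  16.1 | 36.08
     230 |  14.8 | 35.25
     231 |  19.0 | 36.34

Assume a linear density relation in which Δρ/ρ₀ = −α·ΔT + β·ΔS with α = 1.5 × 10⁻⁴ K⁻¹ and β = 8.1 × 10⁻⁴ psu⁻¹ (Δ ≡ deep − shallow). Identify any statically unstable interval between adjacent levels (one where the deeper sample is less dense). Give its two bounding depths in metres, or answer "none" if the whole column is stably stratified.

120–230 m

Evaluate Δρ/ρ₀ = −αΔT + βΔS across each adjacent pair:
  45–78 m: −αΔT+βΔS = −(1.5 × 10⁻⁴)(-3.0)+(8.1 × 10⁻⁴)(+0.16) = 5.8 × 10⁻⁴ → stable
  78–120 m: −αΔT+βΔS = −(1.5 × 10⁻⁴)(-0.3)+(8.1 × 10⁻⁴)(+0.36) = 3.4 × 10⁻⁴ → stable
  120–230 m: −αΔT+βΔS = −(1.5 × 10⁻⁴)(-1.3)+(8.1 × 10⁻⁴)(-0.83) = -4.8 × 10⁻⁴ → UNSTABLE
  230–231 m: −αΔT+βΔS = −(1.5 × 10⁻⁴)(+4.2)+(8.1 × 10⁻⁴)(+1.09) = 2.5 × 10⁻⁴ → stable
The 120–230 m interval has Δρ < 0: lighter water underlies denser water.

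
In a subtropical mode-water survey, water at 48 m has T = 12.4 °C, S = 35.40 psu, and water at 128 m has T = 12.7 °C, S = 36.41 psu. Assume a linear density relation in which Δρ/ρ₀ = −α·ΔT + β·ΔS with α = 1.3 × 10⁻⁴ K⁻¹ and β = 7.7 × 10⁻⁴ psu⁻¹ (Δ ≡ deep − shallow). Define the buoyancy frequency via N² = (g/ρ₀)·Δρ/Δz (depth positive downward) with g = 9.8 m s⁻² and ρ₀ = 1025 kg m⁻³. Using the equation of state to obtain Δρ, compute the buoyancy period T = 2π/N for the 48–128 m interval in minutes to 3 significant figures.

11.0 min

ΔT = +0.3 K, ΔS = +1.01 psu (deep − shallow).
Δρ/ρ₀ = −αΔT + βΔS = -3.90 × 10⁻⁵ + 7.777 × 10⁻⁴ = 7.387 × 10⁻⁴, so Δρ ≈ 0.7572 kg m⁻³.
N² = (g/ρ₀)·Δρ/Δz = g·(Δρ/ρ₀)/Δz = 9.8 × 7.387 × 10⁻⁴ / 80 = 9.0491 × 10⁻⁵ s⁻².
N = √(9.0491 × 10⁻⁵) = 9.5127 × 10⁻³ rad s⁻¹ → T = 2π/N = 660.50 s = 11.008 min ≈ 11.0 min.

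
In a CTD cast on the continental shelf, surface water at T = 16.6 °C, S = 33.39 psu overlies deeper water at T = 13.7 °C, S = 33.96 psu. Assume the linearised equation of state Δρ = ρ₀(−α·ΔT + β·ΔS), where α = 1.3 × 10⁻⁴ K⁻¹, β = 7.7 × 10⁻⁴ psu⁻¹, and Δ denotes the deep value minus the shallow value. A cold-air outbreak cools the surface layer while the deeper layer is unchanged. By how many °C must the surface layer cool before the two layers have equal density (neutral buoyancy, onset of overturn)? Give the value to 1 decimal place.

Neutral buoyancy requires Δρ = 0, i.e. −α(T_deep − T_surf′) + β(S_deep − S_surf) = 0.
T_surf′ = T_deep − (β/α)·ΔS = 13.7 − (7.7 × 10⁻⁴/1.3 × 10⁻⁴)·(+0.57) = 10.324 °C.
Cooling required: 16.6 − (10.324) = 6.276 °C.

6.3 °C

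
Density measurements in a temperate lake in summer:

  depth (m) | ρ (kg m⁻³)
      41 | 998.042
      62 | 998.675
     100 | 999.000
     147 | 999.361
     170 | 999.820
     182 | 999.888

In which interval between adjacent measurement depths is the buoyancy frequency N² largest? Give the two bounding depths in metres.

Compute the density gradient over each adjacent pair:
  41–62 m: Δρ/Δz = 0.633/21 = 0.030 kg m⁻⁴
  62–100 m: Δρ/Δz = 0.325/38 = 8.6 × 10⁻³ kg m⁻⁴
  100–147 m: Δρ/Δz = 0.361/47 = 7.7 × 10⁻³ kg m⁻⁴
  147–170 m: Δρ/Δz = 0.459/23 = 0.020 kg m⁻⁴
  170–182 m: Δρ/Δz = 0.068/12 = 5.7 × 10⁻³ kg m⁻⁴
The largest gradient is in the 41–62 m interval — the pycnocline.

41–62 m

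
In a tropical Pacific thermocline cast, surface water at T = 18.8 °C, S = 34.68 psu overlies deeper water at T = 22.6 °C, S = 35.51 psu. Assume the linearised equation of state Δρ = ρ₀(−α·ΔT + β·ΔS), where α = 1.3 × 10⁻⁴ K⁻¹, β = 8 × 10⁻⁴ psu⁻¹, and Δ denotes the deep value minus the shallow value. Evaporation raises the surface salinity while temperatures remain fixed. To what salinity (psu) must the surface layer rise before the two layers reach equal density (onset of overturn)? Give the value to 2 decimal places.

Neutral buoyancy requires −α(T_deep − T_surf) + β(S_deep − S_surf′) = 0.
S_surf′ = S_deep − (α/β)·ΔT = 35.51 − (1.3 × 10⁻⁴/8 × 10⁻⁴)·(+3.8) = 34.8925 psu.
Increase required: 34.8925 − 34.68 = 0.2125 psu.

34.89 psu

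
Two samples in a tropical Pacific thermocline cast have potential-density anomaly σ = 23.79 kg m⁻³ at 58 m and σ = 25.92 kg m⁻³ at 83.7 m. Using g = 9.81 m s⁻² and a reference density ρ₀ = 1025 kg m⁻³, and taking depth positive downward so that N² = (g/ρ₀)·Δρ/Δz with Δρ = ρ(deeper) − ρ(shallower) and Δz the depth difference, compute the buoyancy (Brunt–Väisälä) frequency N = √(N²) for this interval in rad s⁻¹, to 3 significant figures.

0.0282 rad s⁻¹

Δρ = 1025.92 − 1023.79 = 2.13 kg m⁻³ over Δz = 83.7 − 58 = 25.7 m.
N² = (9.81/1025) × (2.13/25.7) = 7.9322 × 10⁻⁴ s⁻².
N = √(7.9322 × 10⁻⁴) = 0.028164 rad s⁻¹ ≈ 0.0282 rad s⁻¹.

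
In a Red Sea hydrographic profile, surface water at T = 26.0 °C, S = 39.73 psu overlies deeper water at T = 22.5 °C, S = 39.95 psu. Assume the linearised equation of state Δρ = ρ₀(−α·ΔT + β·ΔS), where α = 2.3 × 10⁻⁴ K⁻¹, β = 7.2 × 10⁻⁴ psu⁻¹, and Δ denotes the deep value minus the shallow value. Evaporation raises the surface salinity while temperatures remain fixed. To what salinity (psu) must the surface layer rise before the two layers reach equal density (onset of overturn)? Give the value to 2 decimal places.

Neutral buoyancy requires −α(T_deep − T_surf) + β(S_deep − S_surf′) = 0.
S_surf′ = S_deep − (α/β)·ΔT = 39.95 − (2.3 × 10⁻⁴/7.2 × 10⁻⁴)·(-3.5) = 41.0681 psu.
Increase required: 41.0681 − 39.73 = 1.3381 psu.

41.07 psu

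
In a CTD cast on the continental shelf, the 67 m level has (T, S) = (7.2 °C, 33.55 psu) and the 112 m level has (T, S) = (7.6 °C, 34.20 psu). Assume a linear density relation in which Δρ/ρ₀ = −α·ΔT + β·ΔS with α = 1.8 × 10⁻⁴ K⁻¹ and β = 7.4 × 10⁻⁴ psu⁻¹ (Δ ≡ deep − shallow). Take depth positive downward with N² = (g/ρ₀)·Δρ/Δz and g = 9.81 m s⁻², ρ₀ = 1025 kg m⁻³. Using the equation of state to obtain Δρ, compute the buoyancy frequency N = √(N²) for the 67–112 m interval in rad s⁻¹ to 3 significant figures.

9.44 × 10⁻³ rad s⁻¹

ΔT = +0.4 K, ΔS = +0.65 psu (deep − shallow).
Δρ/ρ₀ = −αΔT + βΔS = -7.20 × 10⁻⁵ + 4.81 × 10⁻⁴ = 4.09 × 10⁻⁴, so Δρ ≈ 0.4192 kg m⁻³.
N² = (g/ρ₀)·Δρ/Δz = g·(Δρ/ρ₀)/Δz = 9.81 × 4.09 × 10⁻⁴ / 45 = 8.9162 × 10⁻⁵ s⁻².
N = √(8.9162 × 10⁻⁵) = 9.4426 × 10⁻³ rad s⁻¹ ≈ 9.44 × 10⁻³ rad s⁻¹.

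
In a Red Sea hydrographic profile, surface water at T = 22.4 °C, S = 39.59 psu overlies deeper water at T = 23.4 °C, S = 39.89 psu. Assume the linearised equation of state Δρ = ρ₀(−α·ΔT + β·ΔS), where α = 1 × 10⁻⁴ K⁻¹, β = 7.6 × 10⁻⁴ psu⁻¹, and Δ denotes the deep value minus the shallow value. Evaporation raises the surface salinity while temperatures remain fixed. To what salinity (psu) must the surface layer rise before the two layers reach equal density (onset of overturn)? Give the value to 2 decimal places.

39.76 psu

Neutral buoyancy requires −α(T_deep − T_surf) + β(S_deep − S_surf′) = 0.
S_surf′ = S_deep − (α/β)·ΔT = 39.89 − (1 × 10⁻⁴/7.6 × 10⁻⁴)·(+1.0) = 39.7584 psu.
Increase required: 39.7584 − 39.59 = 0.1684 psu.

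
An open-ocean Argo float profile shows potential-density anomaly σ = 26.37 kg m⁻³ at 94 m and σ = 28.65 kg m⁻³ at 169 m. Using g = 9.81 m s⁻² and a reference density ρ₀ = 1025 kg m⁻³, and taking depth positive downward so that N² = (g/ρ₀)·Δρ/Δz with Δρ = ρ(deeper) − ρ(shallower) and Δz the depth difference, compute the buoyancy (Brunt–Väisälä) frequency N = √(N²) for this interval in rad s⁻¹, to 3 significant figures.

Δρ = 1028.65 − 1026.37 = 2.28 kg m⁻³ over Δz = 169 − 94 = 75 m.
N² = (9.81/1025) × (2.28/75) = 2.9095 × 10⁻⁴ s⁻².
N = √(2.9095 × 10⁻⁴) = 0.017057 rad s⁻¹ ≈ 0.0171 rad s⁻¹.

0.0171 rad s⁻¹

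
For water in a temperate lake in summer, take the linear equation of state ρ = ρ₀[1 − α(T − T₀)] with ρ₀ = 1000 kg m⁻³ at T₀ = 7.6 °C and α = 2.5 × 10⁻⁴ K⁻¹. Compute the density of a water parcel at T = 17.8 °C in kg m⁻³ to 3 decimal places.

T − T₀ = +10.2 K.
Bracket = 1 − α·(+10.2) = 1 + (-2.55 × 10⁻³) = 0.9974500.
ρ = 1000 × 0.9974500 = 997.450 kg m⁻³.

997.450 kg m⁻³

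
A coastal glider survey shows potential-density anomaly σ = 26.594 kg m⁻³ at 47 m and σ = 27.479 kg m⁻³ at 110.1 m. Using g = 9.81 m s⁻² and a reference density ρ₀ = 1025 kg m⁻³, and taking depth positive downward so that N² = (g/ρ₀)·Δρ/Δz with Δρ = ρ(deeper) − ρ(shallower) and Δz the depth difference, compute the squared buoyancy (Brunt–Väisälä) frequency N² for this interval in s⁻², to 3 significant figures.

1.34 × 10⁻⁴ s⁻²

Δρ = 1027.479 − 1026.594 = 0.885 kg m⁻³ over Δz = 110.1 − 47 = 63.1 m.
N² = (9.81/1025) × (0.885/63.1) = 1.3423 × 10⁻⁴ s⁻² ≈ 1.34 × 10⁻⁴ s⁻².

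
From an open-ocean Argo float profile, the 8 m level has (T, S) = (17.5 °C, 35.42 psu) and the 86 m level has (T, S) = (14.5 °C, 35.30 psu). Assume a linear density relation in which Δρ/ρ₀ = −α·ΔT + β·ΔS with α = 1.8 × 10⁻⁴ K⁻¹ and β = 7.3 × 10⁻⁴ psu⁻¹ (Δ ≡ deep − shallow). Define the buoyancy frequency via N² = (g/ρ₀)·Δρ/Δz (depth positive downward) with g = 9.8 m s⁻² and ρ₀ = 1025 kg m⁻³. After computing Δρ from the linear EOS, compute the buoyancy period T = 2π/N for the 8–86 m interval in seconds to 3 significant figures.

833 s

ΔT = -3.0 K, ΔS = -0.12 psu (deep − shallow).
Δρ/ρ₀ = −αΔT + βΔS = 5.40 × 10⁻⁴ − 8.76 × 10⁻⁵ = 4.524 × 10⁻⁴, so Δρ ≈ 0.4637 kg m⁻³.
N² = (g/ρ₀)·Δρ/Δz = g·(Δρ/ρ₀)/Δz = 9.8 × 4.524 × 10⁻⁴ / 78 = 5.6840 × 10⁻⁵ s⁻².
N = √(5.6840 × 10⁻⁵) = 7.5392 × 10⁻³ rad s⁻¹ → T = 2π/N = 833.40 s ≈ 833 s.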